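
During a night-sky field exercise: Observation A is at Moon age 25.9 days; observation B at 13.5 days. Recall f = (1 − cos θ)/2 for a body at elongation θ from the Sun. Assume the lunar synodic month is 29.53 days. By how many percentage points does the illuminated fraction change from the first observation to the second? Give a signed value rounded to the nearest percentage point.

+84 pp

θ₁ = 360° × 25.9/29.53 = 315.7°, f₁ = (1 − cos θ₁)/2 = 0.142.
θ₂ = 360° × 13.5/29.53 = 164.6°, f₂ = (1 − cos θ₂)/2 = 0.982.
Change = f₂ − f₁ = +0.840 → +84 percentage points.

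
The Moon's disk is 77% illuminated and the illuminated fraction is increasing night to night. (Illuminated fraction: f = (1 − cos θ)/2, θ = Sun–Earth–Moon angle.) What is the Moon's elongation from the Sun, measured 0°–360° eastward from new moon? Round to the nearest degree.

Invert f = (1 − cos θ)/2 to get cos θ = 1 − 2(0.77) = -0.540, hence θ₀ = arccos -0.540 = 122.7°.
Waxing ⇒ before full, so θ = 122.7°.

123°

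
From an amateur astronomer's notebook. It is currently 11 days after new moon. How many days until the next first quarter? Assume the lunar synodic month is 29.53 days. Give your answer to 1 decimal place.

First quarter occurs at elongation 90°, i.e. at age 29.53 × 90/360 = 7.383 d.
This lunation's first quarter (7.383 d) has passed, so add one period: 36.913 − 11 = 25.913 days.

25.9 days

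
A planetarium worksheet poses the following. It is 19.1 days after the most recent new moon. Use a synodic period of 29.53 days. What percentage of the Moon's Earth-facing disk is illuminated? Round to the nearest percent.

80%

Phase angle: θ = 360°·(19.1 d)/(29.53 d) = 232.8°.
Illuminated fraction = (1 − cos 232.8°)/2 = (1 − (-0.604))/2 ≈ 0.802, so 80%.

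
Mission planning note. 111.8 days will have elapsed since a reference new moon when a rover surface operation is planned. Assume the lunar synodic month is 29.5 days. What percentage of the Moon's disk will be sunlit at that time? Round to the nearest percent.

111.8 d spans 3 complete synodic months (3 × 29.5 = 88.50 d) plus 23.30 d.
Elongation θ = 360° × 23.30/29.5 ≈ 284.3°.
cos 284.3° = 0.248, so f = (1 − 0.248)/2 = 0.376, so 38%.

38%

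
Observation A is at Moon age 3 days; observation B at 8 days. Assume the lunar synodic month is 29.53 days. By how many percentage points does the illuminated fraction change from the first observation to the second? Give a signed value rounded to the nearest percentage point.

+47 pp

θ₁ = 360° × 3/29.53 = 36.6°, f₁ = (1 − cos θ₁)/2 = 0.098.
θ₂ = 360° × 8/29.53 = 97.5°, f₂ = (1 − cos θ₂)/2 = 0.566.
Change = f₂ − f₁ = +0.467 → +47 percentage points.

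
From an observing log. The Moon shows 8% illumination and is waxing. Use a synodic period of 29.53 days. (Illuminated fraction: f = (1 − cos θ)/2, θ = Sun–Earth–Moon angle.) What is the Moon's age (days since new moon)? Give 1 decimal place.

2.7 days

Invert f = (1 − cos θ)/2 to get cos θ = 1 − 2(0.08) = 0.840, hence θ₀ = arccos 0.840 = 32.9°.
The Moon is waxing (0°–180°), so θ = 32.9° directly.
Age = 29.53 × 32.9°/360° ≈ 2.70 days.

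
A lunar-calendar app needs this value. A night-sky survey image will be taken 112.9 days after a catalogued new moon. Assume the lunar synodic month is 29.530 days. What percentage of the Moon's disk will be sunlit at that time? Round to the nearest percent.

112.9/29.530 = 3.823 lunations, so 3 complete cycles and 24.31 d into the next.
Elongation θ = 360° × 24.31/29.530 ≈ 296.4°.
Illuminated fraction = (1 − cos 296.4°)/2 = (1 − 0.444)/2 ≈ 0.278, so 28%.

28%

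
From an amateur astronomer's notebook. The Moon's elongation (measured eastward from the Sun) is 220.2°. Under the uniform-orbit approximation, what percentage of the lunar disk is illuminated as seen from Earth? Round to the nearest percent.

88%

f = (1 − cos 220.2°)/2 = (1 − (-0.764))/2 ≈ 0.882, i.e. 88%.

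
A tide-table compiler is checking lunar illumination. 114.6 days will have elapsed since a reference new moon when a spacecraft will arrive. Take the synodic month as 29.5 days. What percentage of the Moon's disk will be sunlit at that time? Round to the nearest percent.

13%

Reduce mod P: 114.6 − 3×29.5 = 26.10 d into the current lunation.
Phase angle: θ = 360°·(26.10 d)/(29.5 d) = 318.5°.
Illuminated fraction = (1 − cos 318.5°)/2 = (1 − 0.749)/2 ≈ 0.125, so 13%.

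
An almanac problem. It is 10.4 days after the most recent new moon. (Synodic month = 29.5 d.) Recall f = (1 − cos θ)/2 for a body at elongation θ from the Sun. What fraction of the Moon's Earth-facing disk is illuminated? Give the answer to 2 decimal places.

0.80

The Moon has covered 10.4/29.5 of its cycle, so θ ≈ 360° × 10.4/29.5 = 126.9°.
With cos θ = (-0.601), the lit fraction is (1 − (-0.601))/2 ≈ 0.800.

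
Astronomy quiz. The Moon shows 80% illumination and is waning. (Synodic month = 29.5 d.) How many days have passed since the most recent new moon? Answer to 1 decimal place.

cos θ = 1 − 2f = -0.600, giving a principal value of 126.9°.
Waning ⇒ past full, so θ = 360° − 126.9° = 233.1°.
That fraction of the synodic month is 233.1/360 × 29.5 d ≈ 19.10 d.

19.1 days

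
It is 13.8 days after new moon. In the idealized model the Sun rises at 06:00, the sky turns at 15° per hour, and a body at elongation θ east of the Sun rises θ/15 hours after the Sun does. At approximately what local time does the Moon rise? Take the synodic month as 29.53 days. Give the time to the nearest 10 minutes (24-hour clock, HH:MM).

17:10

The Moon has covered 13.8/29.53 of its cycle, so θ ≈ 360° × 13.8/29.53 = 168.2°.
Delay after the Sun = 168.2° / (15°/h) ≈ 11.22 h.
06:00 + 11.216 h ≈ 17:13 → 17:10 to the nearest ten minutes.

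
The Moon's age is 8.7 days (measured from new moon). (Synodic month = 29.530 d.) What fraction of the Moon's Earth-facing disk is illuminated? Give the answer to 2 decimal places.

The Moon has covered 8.7/29.530 of its cycle, so θ ≈ 360° × 8.7/29.530 = 106.1°.
With cos θ = (-0.277), the lit fraction is (1 − (-0.277))/2 ≈ 0.638.

0.64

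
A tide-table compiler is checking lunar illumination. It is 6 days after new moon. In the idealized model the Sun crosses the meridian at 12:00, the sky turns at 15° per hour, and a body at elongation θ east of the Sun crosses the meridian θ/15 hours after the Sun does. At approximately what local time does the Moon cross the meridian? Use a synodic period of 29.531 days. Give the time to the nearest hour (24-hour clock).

The Moon has covered 6/29.531 of its cycle, so θ ≈ 360° × 6/29.531 = 73.1°.
Delay after the Sun = 73.1° / (15°/h) ≈ 4.88 h.
12:00 + 4.88 h ≈ 16:53 → 17:00 to the nearest hour.

17:00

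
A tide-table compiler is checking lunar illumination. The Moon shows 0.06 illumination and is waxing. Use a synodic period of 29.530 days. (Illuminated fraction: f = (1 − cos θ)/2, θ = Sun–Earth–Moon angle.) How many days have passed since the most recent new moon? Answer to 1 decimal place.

Invert f = (1 − cos θ)/2 to get cos θ = 1 − 2(0.06) = 0.880, hence θ₀ = arccos 0.880 = 28.4°.
Waxing ⇒ before full, so θ = 28.4°.
That fraction of the synodic month is 28.4/360 × 29.530 d ≈ 2.33 d.

2.3 days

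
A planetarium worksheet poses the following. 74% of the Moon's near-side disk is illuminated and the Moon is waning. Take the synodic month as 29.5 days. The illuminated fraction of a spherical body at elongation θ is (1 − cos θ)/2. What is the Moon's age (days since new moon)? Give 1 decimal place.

19.8 days

From f = (1 − cos θ)/2: cos θ = 1 − 2×0.74 = -0.480; arccos → 118.7°.
Waning ⇒ past full, so θ = 360° − 118.7° = 241.3°.
At 360°/29.5 d per day, 241.3° corresponds to 19.77 days.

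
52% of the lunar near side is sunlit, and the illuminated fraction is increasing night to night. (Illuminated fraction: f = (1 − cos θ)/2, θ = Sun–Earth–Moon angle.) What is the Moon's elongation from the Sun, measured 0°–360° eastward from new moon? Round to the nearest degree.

92°

cos θ = 1 − 2f = -0.040, giving a principal value of 92.3°.
Waxing ⇒ before full, so θ = 92.3°.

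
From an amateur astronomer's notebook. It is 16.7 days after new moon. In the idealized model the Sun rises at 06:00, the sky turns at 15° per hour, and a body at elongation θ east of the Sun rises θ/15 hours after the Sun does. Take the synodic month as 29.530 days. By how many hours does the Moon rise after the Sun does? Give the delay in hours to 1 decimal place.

13.6 h

The Moon has covered 16.7/29.530 of its cycle, so θ ≈ 360° × 16.7/29.530 = 203.6°.
At 15° of sky rotation per hour, 203.6° corresponds to a 13.57 h lag.
So the Moon rises 13.57 h after the Sun.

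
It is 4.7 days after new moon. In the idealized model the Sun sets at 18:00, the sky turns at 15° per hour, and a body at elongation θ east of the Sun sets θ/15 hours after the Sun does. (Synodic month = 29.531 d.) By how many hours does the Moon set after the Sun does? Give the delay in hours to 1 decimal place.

Elongation θ = 360° × 4.7/29.531 ≈ 57.3°.
Delay after the Sun = 57.3° / (15°/h) ≈ 3.82 h.
So the Moon sets 3.82 h after the Sun.

3.8 h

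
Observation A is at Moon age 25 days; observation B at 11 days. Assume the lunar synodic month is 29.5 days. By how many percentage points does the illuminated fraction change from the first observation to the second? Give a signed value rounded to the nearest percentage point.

θ₁ = 360° × 25/29.5 = 305.1°, f₁ = (1 − cos θ₁)/2 = 0.213.
θ₂ = 360° × 11/29.5 = 134.2°, f₂ = (1 − cos θ₂)/2 = 0.849.
Change = f₂ − f₁ = +0.636 → +64 percentage points.

+64 pp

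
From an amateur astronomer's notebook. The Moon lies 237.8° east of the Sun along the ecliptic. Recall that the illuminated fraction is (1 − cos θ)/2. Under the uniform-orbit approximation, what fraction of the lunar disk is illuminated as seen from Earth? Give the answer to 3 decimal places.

cos 237.8° = (-0.533), so f = (1 − (-0.533))/2 = 0.766.

0.766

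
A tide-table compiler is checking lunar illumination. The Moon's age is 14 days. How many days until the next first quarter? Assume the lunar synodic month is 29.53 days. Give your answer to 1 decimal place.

First quarter occurs at elongation 90°, i.e. at age 29.53 × 90/360 = 7.383 d.
Already past this cycle's first quarter; the next is at 7.383 + 29.53 = 36.913 d, so 36.913 − 14 = 22.913 days.

22.9 days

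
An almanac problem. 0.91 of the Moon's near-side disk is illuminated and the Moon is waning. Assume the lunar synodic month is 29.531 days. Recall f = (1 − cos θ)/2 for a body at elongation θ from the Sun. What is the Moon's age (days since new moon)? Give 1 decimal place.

17.6 days

cos θ = 1 − 2f = -0.820, giving a principal value of 145.1°.
A waning Moon lies in 180°–360°, so θ = 360° − 145.1° = 214.9°.
That fraction of the synodic month is 214.9/360 × 29.531 d ≈ 17.63 d.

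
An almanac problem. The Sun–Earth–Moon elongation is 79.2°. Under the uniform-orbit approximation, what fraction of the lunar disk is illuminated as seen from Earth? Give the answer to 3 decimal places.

0.406

Half-versine of 79.2°: (1 − 0.187)/2 = 0.406.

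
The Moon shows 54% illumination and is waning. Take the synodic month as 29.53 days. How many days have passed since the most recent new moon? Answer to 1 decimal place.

21.8 days

From f = (1 − cos θ)/2: cos θ = 1 − 2×0.54 = -0.080; arccos → 94.6°.
Waning ⇒ past full, so θ = 360° − 94.6° = 265.4°.
That fraction of the synodic month is 265.4/360 × 29.53 d ≈ 21.77 d.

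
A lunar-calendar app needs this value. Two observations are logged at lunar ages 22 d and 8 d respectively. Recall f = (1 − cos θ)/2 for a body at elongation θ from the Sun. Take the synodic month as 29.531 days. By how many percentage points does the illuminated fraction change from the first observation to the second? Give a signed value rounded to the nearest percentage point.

+5 pp

θ₁ = 360° × 22/29.531 = 268.2°, f₁ = (1 − cos θ₁)/2 = 0.516.
θ₂ = 360° × 8/29.531 = 97.5°, f₂ = (1 − cos θ₂)/2 = 0.565.
Change = f₂ − f₁ = +0.050 → +5 percentage points.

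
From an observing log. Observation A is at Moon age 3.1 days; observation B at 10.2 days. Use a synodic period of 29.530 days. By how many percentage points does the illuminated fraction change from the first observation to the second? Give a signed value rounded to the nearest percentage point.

First observation: θ = 360°·3.1/29.530 = 37.8°, so f = 0.105.
Second observation: θ = 124.3°, f = 0.782.
Δf = 0.782 − 0.105 = +0.677, i.e. +68 pp.

+68 percentage points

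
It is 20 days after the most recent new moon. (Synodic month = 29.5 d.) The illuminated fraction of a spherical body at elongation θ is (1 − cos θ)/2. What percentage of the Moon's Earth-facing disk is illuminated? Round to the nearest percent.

72%

Phase angle: θ = 360°·(20 d)/(29.5 d) = 244.1°.
cos 244.1° = (-0.437), so f = (1 − (-0.437))/2 = 0.719, so 72%.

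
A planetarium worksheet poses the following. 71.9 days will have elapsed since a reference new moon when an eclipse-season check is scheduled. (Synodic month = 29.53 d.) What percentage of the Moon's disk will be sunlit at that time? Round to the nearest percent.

96%

71.9 d spans 2 complete synodic months (2 × 29.53 = 59.06 d) plus 12.84 d.
The Moon has covered 12.84/29.53 of its cycle, so θ ≈ 360° × 12.84/29.53 = 156.5°.
Illuminated fraction = (1 − cos 156.5°)/2 = (1 − (-0.917))/2 ≈ 0.959, so 96%.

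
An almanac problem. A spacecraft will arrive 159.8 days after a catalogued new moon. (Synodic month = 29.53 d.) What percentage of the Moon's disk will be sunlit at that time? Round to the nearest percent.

92%

Reduce mod P: 159.8 − 5×29.53 = 12.15 d into the current lunation.
Phase angle: θ = 360°·(12.15 d)/(29.53 d) = 148.1°.
With cos θ = (-0.849), the lit fraction is (1 − (-0.849))/2 ≈ 0.925, so 92%.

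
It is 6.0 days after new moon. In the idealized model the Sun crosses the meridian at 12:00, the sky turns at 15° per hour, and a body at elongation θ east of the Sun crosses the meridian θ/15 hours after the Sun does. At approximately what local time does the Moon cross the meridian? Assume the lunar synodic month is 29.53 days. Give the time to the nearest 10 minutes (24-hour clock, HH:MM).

16:50

Phase angle: θ = 360°·(6.0 d)/(29.53 d) = 73.1°.
Delay after the Sun = 73.1° / (15°/h) ≈ 4.88 h.
12:00 + 4.876 h ≈ 16:53 → 16:50 to the nearest ten minutes.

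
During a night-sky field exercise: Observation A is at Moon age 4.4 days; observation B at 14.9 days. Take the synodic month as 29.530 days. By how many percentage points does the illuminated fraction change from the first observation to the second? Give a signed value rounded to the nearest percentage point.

First observation: θ = 360°·4.4/29.530 = 53.6°, so f = 0.204.
Second observation: θ = 181.6°, f = 1.000.
Δf = 1.000 − 0.204 = +0.796, i.e. +80 pp.

+80 percentage points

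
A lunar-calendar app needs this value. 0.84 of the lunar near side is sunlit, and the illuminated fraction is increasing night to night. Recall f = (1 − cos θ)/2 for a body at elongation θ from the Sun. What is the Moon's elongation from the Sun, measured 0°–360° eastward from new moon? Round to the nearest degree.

133°

cos θ = 1 − 2f = -0.680, giving a principal value of 132.8°.
The Moon is waxing (0°–180°), so θ = 132.8° directly.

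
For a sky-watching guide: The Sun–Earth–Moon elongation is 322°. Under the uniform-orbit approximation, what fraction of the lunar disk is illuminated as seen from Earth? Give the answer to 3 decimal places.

0.106

f = (1 − cos 322°)/2 = (1 − 0.788)/2 ≈ 0.106.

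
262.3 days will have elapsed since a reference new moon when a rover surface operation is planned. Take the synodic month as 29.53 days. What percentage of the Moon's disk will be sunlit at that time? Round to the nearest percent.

262.3 d spans 8 complete synodic months (8 × 29.53 = 236.24 d) plus 26.06 d.
Elongation θ = 360° × 26.06/29.53 ≈ 317.7°.
cos 317.7° = 0.740, so f = (1 − 0.740)/2 = 0.130, so 13%.

13%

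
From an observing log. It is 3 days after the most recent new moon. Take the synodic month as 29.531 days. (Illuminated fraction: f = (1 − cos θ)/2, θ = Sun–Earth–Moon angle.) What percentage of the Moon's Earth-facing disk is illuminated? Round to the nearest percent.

Elongation θ = 360° × 3/29.531 ≈ 36.6°.
Illuminated fraction = (1 − cos 36.6°)/2 = (1 − 0.803)/2 ≈ 0.098, so 10%.

10%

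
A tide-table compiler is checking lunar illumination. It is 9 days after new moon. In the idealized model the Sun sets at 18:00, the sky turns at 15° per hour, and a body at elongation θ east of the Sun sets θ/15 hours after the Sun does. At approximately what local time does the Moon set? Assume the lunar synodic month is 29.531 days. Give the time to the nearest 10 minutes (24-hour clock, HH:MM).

Phase angle: θ = 360°·(9 d)/(29.531 d) = 109.7°.
At 15° of sky rotation per hour, 109.7° corresponds to a 7.31 h lag.
18:00 + 7.314 h ≈ 01:19 → 01:20 to the nearest ten minutes.

01:20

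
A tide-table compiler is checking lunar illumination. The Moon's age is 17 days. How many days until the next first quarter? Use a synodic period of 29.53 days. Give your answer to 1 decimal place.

First quarter is 0.25 of the way through the cycle: age 0.25 × 29.53 = 7.383 d.
This lunation's first quarter (7.383 d) has passed, so add one period: 36.913 − 17 = 19.913 days.

19.9 days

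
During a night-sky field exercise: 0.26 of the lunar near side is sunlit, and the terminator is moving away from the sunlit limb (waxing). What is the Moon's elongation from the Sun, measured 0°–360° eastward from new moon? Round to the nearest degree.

61°

cos θ = 1 − 2f = 0.480, giving a principal value of 61.3°.
Before full moon the principal value applies: θ = 61.3°.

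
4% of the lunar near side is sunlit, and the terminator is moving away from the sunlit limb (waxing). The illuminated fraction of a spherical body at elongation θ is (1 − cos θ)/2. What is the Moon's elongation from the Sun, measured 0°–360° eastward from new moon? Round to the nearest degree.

23°

From f = (1 − cos θ)/2: cos θ = 1 − 2×0.04 = 0.920; arccos → 23.1°.
Before full moon the principal value applies: θ = 23.1°.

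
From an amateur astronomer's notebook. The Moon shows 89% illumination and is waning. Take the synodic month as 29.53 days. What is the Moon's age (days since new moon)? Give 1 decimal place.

17.9 days

Invert f = (1 − cos θ)/2 to get cos θ = 1 − 2(0.89) = -0.780, hence θ₀ = arccos -0.780 = 141.3°.
A waning Moon lies in 180°–360°, so θ = 360° − 141.3° = 218.7°.
Age = 29.53 × 218.7°/360° ≈ 17.94 days.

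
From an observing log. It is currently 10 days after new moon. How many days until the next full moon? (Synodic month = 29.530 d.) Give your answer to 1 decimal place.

Full moon occurs at elongation 180°, i.e. at age 29.530 × 180/360 = 14.765 d.
That is 14.765 − 10 = 4.765 days ahead.

4.8 days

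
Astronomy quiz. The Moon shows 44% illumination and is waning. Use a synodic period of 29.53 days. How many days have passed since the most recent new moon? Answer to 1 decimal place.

From f = (1 − cos θ)/2: cos θ = 1 − 2×0.44 = 0.120; arccos → 83.1°.
Since the Moon is past full (waning), take the reflex angle: θ = 360° − 83.1° = 276.9°.
That fraction of the synodic month is 276.9/360 × 29.53 d ≈ 22.71 d.

22.7 days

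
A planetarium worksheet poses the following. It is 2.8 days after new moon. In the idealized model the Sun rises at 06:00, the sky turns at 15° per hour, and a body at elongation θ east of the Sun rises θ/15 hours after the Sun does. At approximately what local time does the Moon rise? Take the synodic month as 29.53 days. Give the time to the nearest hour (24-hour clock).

Elongation θ = 360° × 2.8/29.53 ≈ 34.1°.
Delay after the Sun = 34.1° / (15°/h) ≈ 2.28 h.
06:00 + 2.28 h ≈ 08:17 → 08:00 to the nearest hour.

08:00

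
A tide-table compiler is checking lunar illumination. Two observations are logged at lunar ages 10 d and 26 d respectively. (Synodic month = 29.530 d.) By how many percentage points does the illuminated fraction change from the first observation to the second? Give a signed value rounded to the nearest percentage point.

First observation: θ = 360°·10/29.530 = 121.9°, so f = 0.764.
Second observation: θ = 317.0°, f = 0.135.
Δf = 0.135 − 0.764 = -0.630, i.e. -63 pp.

-63 pp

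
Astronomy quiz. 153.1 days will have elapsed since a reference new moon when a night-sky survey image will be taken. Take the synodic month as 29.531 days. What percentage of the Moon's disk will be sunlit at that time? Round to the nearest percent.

153.1/29.531 = 5.184 lunations, so 5 complete cycles and 5.44 d into the next.
The Moon has covered 5.44/29.531 of its cycle, so θ ≈ 360° × 5.44/29.531 = 66.4°.
Illuminated fraction = (1 − cos 66.4°)/2 = (1 − 0.401)/2 ≈ 0.300, so 30%.

30%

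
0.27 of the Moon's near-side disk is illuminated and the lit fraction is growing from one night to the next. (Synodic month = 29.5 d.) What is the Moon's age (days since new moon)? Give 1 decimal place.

5.1 days

Invert f = (1 − cos θ)/2 to get cos θ = 1 − 2(0.27) = 0.460, hence θ₀ = arccos 0.460 = 62.6°.
Waxing ⇒ before full, so θ = 62.6°.
Age = 29.5 × 62.6°/360° ≈ 5.13 days.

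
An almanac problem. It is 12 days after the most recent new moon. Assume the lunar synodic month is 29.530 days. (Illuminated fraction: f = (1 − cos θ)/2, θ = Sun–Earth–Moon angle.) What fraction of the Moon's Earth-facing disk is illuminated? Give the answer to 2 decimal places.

The Moon has covered 12/29.530 of its cycle, so θ ≈ 360° × 12/29.530 = 146.3°.
With cos θ = (-0.832), the lit fraction is (1 − (-0.832))/2 ≈ 0.916.

0.92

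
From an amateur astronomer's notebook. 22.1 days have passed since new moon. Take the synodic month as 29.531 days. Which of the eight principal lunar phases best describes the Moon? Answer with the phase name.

last quarter

θ ≈ 360° × 22.1/29.531 = 269°, which falls in the last quarter sector.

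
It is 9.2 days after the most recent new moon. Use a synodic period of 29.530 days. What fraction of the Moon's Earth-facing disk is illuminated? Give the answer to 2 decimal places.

The Moon has covered 9.2/29.530 of its cycle, so θ ≈ 360° × 9.2/29.530 = 112.2°.
cos 112.2° = (-0.377), so f = (1 − (-0.377))/2 = 0.689.

0.69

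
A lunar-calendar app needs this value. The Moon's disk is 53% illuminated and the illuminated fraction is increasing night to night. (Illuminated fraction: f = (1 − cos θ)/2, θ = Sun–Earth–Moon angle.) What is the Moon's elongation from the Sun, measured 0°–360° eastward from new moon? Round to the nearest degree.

Invert f = (1 − cos θ)/2 to get cos θ = 1 − 2(0.53) = -0.060, hence θ₀ = arccos -0.060 = 93.4°.
Before full moon the principal value applies: θ = 93.4°.

93°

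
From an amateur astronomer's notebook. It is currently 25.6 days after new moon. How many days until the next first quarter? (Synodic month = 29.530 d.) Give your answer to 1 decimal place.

First quarter is 0.25 of the way through the cycle: age 0.25 × 29.530 = 7.383 d.
Already past this cycle's first quarter; the next is at 7.383 + 29.530 = 36.913 d, so 36.913 − 25.6 = 11.312 days.

11.3 days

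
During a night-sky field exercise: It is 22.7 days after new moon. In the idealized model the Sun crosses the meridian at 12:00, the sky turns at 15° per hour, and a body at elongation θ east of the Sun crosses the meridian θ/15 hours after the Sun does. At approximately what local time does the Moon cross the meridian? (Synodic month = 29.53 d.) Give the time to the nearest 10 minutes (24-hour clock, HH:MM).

The Moon has covered 22.7/29.53 of its cycle, so θ ≈ 360° × 22.7/29.53 = 276.7°.
At 15° of sky rotation per hour, 276.7° corresponds to a 18.45 h lag.
12:00 + 18.449 h ≈ 06:27 → 06:30 to the nearest ten minutes.

06:30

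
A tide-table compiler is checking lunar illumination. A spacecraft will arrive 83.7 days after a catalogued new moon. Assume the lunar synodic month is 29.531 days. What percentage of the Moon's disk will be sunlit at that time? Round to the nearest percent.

Reduce mod P: 83.7 − 2×29.531 = 24.64 d into the current lunation.
Elongation θ = 360° × 24.64/29.531 ≈ 300.4°.
Illuminated fraction = (1 − cos 300.4°)/2 = (1 − 0.505)/2 ≈ 0.247, so 25%.

25%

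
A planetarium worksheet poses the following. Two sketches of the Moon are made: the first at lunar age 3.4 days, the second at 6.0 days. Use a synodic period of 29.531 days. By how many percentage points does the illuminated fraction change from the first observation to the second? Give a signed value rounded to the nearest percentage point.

+23 percentage points

First observation: θ = 360°·3.4/29.531 = 41.4°, so f = 0.125.
Second observation: θ = 73.1°, f = 0.355.
Δf = 0.355 − 0.125 = +0.230, i.e. +23 pp.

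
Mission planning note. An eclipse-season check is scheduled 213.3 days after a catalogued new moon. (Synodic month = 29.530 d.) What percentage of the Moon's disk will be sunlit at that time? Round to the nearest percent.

42%

Reduce mod P: 213.3 − 7×29.530 = 6.59 d into the current lunation.
Phase angle: θ = 360°·(6.59 d)/(29.530 d) = 80.3°.
Illuminated fraction = (1 − cos 80.3°)/2 = (1 − 0.168)/2 ≈ 0.416, so 42%.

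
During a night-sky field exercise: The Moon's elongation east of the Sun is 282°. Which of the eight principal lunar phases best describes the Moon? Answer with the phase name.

The last quarter sector spans roughly 248°–292°; 282° falls inside it.

last quarter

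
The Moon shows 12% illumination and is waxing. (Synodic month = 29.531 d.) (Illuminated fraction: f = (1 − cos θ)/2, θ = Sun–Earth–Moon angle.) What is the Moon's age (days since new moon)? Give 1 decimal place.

From f = (1 − cos θ)/2: cos θ = 1 − 2×0.12 = 0.760; arccos → 40.5°.
Waxing ⇒ before full, so θ = 40.5°.
Age = 29.531 × 40.5°/360° ≈ 3.33 days.

3.3 days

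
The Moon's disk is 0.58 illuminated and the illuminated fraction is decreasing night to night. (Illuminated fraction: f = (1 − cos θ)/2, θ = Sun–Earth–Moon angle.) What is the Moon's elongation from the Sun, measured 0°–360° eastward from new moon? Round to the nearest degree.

261°

From f = (1 − cos θ)/2: cos θ = 1 − 2×0.58 = -0.160; arccos → 99.2°.
Waning ⇒ past full, so θ = 360° − 99.2° = 260.8°.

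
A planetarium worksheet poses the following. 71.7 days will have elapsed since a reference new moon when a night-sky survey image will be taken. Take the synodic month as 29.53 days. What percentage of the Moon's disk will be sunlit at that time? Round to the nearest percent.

71.7 d spans 2 complete synodic months (2 × 29.53 = 59.06 d) plus 12.64 d.
The Moon has covered 12.64/29.53 of its cycle, so θ ≈ 360° × 12.64/29.53 = 154.1°.
Illuminated fraction = (1 − cos 154.1°)/2 = (1 − (-0.900))/2 ≈ 0.950, so 95%.

95%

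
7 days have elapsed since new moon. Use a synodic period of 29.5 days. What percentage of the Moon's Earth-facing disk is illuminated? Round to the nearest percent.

46%

The Moon has covered 7/29.5 of its cycle, so θ ≈ 360° × 7/29.5 = 85.4°.
cos 85.4° = 0.080, so f = (1 − 0.080)/2 = 0.460, so 46%.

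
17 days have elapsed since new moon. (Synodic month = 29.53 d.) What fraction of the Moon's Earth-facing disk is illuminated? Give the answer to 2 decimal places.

0.94

Phase angle: θ = 360°·(17 d)/(29.53 d) = 207.2°.
With cos θ = (-0.889), the lit fraction is (1 − (-0.889))/2 ≈ 0.945.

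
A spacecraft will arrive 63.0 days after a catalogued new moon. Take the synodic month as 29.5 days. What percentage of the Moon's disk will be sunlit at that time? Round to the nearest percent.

Reduce mod P: 63.0 − 2×29.5 = 4.00 d into the current lunation.
The Moon has covered 4.00/29.5 of its cycle, so θ ≈ 360° × 4.00/29.5 = 48.8°.
Illuminated fraction = (1 − cos 48.8°)/2 = (1 − 0.659)/2 ≈ 0.171, so 17%.

17%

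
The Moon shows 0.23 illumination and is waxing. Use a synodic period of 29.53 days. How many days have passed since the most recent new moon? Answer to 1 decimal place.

Invert f = (1 − cos θ)/2 to get cos θ = 1 − 2(0.23) = 0.540, hence θ₀ = arccos 0.540 = 57.3°.
Waxing ⇒ before full, so θ = 57.3°.
That fraction of the synodic month is 57.3/360 × 29.53 d ≈ 4.70 d.

4.7 days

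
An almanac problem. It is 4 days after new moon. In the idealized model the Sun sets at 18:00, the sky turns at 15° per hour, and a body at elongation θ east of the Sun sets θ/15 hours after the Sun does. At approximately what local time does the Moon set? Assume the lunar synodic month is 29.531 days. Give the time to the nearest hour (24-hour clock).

Phase angle: θ = 360°·(4 d)/(29.531 d) = 48.8°.
At 15° of sky rotation per hour, 48.8° corresponds to a 3.25 h lag.
18:00 + 3.25 h ≈ 21:15 → 21:00 to the nearest hour.

21:00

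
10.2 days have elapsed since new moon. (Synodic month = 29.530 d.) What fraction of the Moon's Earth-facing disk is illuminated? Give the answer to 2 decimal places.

0.78

Phase angle: θ = 360°·(10.2 d)/(29.530 d) = 124.3°.
With cos θ = (-0.564), the lit fraction is (1 − (-0.564))/2 ≈ 0.782.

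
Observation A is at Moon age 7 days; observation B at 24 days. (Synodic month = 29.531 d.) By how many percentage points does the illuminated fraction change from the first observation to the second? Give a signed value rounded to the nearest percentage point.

-15 percentage points

First observation: θ = 360°·7/29.531 = 85.3°, so f = 0.459.
Second observation: θ = 292.6°, f = 0.308.
Δf = 0.308 − 0.459 = -0.151, i.e. -15 pp.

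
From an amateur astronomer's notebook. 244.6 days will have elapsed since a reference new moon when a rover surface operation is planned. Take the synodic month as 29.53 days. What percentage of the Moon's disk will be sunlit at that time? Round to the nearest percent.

60%

244.6/29.53 = 8.283 lunations, so 8 complete cycles and 8.36 d into the next.
The Moon has covered 8.36/29.53 of its cycle, so θ ≈ 360° × 8.36/29.53 = 101.9°.
cos 101.9° = (-0.206), so f = (1 − (-0.206))/2 = 0.603, so 60%.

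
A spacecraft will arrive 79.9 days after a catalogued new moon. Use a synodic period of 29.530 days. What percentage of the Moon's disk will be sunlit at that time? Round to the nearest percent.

79.9/29.530 = 2.706 lunations, so 2 complete cycles and 20.84 d into the next.
Elongation θ = 360° × 20.84/29.530 ≈ 254.1°.
Illuminated fraction = (1 − cos 254.1°)/2 = (1 − (-0.275))/2 ≈ 0.637, so 64%.

64%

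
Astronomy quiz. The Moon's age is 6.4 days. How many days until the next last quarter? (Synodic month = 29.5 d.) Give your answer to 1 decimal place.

15.7 days

Last quarter occurs at elongation 270°, i.e. at age 29.5 × 270/360 = 22.125 d.
That is 22.125 − 6.4 = 15.725 days ahead.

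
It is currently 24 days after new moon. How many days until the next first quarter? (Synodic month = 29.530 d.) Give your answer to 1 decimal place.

First quarter is 0.25 of the way through the cycle: age 0.25 × 29.530 = 7.383 d.
Already past this cycle's first quarter; the next is at 7.383 + 29.530 = 36.913 d, so 36.913 − 24 = 12.913 days.

12.9 days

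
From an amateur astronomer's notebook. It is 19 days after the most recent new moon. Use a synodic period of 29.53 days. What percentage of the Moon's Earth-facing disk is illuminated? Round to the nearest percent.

The Moon has covered 19/29.53 of its cycle, so θ ≈ 360° × 19/29.53 = 231.6°.
With cos θ = (-0.621), the lit fraction is (1 − (-0.621))/2 ≈ 0.810, so 81%.

81%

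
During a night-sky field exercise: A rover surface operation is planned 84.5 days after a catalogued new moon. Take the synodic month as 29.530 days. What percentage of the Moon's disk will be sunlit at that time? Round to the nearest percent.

Reduce mod P: 84.5 − 2×29.530 = 25.44 d into the current lunation.
Phase angle: θ = 360°·(25.44 d)/(29.530 d) = 310.1°.
cos 310.1° = 0.645, so f = (1 − 0.645)/2 = 0.178, so 18%.

18%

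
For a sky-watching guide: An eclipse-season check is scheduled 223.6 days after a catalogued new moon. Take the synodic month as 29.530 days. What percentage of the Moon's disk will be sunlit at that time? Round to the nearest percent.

223.6 d spans 7 complete synodic months (7 × 29.530 = 206.71 d) plus 16.89 d.
Elongation θ = 360° × 16.89/29.530 ≈ 205.9°.
With cos θ = (-0.900), the lit fraction is (1 − (-0.900))/2 ≈ 0.950, so 95%.

95%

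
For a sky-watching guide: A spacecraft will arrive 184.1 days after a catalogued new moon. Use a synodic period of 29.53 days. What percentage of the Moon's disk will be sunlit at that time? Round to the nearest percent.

45%

Reduce mod P: 184.1 − 6×29.53 = 6.92 d into the current lunation.
Phase angle: θ = 360°·(6.92 d)/(29.53 d) = 84.4°.
With cos θ = 0.098, the lit fraction is (1 − 0.098)/2 ≈ 0.451, so 45%.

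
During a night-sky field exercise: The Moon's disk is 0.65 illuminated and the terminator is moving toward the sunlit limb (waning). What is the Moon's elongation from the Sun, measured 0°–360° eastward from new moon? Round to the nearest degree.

From f = (1 − cos θ)/2: cos θ = 1 − 2×0.65 = -0.300; arccos → 107.5°.
Since the Moon is past full (waning), take the reflex angle: θ = 360° − 107.5° = 252.5°.

253°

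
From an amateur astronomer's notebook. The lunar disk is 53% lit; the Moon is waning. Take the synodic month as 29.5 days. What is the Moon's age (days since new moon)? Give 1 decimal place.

21.8 days

cos θ = 1 − 2f = -0.060, giving a principal value of 93.4°.
Waning ⇒ past full, so θ = 360° − 93.4° = 266.6°.
That fraction of the synodic month is 266.6/360 × 29.5 d ≈ 21.84 d.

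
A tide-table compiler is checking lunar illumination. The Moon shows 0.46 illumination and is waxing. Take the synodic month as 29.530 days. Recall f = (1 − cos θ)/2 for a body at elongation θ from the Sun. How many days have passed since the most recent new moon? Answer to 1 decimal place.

7.0 days

From f = (1 − cos θ)/2: cos θ = 1 − 2×0.46 = 0.080; arccos → 85.4°.
Before full moon the principal value applies: θ = 85.4°.
At 360°/29.530 d per day, 85.4° corresponds to 7.01 days.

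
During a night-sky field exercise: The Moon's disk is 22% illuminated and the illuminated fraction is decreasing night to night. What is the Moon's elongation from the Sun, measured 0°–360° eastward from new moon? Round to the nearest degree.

From f = (1 − cos θ)/2: cos θ = 1 − 2×0.22 = 0.560; arccos → 55.9°.
Waning ⇒ past full, so θ = 360° − 55.9° = 304.1°.

304°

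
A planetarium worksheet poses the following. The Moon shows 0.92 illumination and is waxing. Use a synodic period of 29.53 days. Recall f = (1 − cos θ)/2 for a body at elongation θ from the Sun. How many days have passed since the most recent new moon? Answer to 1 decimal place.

From f = (1 − cos θ)/2: cos θ = 1 − 2×0.92 = -0.840; arccos → 147.1°.
Waxing ⇒ before full, so θ = 147.1°.
That fraction of the synodic month is 147.1/360 × 29.53 d ≈ 12.07 d.

12.1 days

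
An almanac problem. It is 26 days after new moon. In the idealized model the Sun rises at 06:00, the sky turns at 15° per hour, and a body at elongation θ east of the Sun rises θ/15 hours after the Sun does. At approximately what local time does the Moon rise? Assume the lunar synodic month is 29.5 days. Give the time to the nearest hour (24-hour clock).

The Moon has covered 26/29.5 of its cycle, so θ ≈ 360° × 26/29.5 = 317.3°.
Delay after the Sun = 317.3° / (15°/h) ≈ 21.15 h.
06:00 + 21.15 h ≈ 03:09 → 03:00 to the nearest hour.

03:00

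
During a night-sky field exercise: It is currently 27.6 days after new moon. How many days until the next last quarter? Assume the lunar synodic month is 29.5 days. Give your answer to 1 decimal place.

Last quarter occurs at elongation 270°, i.e. at age 29.5 × 270/360 = 22.125 d.
This lunation's last quarter (22.125 d) has passed, so add one period: 51.625 − 27.6 = 24.025 days.

24.0 days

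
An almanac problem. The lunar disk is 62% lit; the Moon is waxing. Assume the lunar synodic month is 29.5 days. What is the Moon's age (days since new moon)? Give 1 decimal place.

From f = (1 − cos θ)/2: cos θ = 1 − 2×0.62 = -0.240; arccos → 103.9°.
The Moon is waxing (0°–180°), so θ = 103.9° directly.
At 360°/29.5 d per day, 103.9° corresponds to 8.51 days.

8.5 days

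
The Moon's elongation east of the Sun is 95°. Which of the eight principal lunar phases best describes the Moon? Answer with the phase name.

first quarter

95° lies in the first quarter sector of the 8-phase cycle.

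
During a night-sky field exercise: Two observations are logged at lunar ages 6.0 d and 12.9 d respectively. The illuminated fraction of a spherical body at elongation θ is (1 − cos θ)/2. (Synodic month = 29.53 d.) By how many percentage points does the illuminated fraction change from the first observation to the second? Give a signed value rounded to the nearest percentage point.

First observation: θ = 360°·6.0/29.53 = 73.1°, so f = 0.355.
Second observation: θ = 157.3°, f = 0.961.
Δf = 0.961 − 0.355 = +0.606, i.e. +61 pp.

+61 pp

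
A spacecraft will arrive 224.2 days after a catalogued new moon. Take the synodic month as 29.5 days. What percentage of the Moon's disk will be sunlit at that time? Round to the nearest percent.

90%

224.2/29.5 = 7.600 lunations, so 7 complete cycles and 17.70 d into the next.
Elongation θ = 360° × 17.70/29.5 ≈ 216.0°.
With cos θ = (-0.809), the lit fraction is (1 − (-0.809))/2 ≈ 0.905, so 90%.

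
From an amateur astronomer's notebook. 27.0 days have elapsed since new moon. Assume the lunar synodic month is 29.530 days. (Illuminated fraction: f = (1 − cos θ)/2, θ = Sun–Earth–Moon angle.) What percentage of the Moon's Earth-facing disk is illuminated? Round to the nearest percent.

7%

Elongation θ = 360° × 27.0/29.530 ≈ 329.2°.
cos 329.2° = 0.859, so f = (1 − 0.859)/2 = 0.071, so 7%.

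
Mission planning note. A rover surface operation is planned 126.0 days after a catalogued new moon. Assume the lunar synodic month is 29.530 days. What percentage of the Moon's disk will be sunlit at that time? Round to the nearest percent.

Reduce mod P: 126.0 − 4×29.530 = 7.88 d into the current lunation.
Phase angle: θ = 360°·(7.88 d)/(29.530 d) = 96.1°.
cos 96.1° = (-0.106), so f = (1 − (-0.106))/2 = 0.553, so 55%.

55%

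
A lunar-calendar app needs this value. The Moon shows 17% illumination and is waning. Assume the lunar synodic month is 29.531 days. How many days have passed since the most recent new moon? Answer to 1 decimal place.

25.5 days

Invert f = (1 − cos θ)/2 to get cos θ = 1 − 2(0.17) = 0.660, hence θ₀ = arccos 0.660 = 48.7°.
Since the Moon is past full (waning), take the reflex angle: θ = 360° − 48.7° = 311.3°.
At 360°/29.531 d per day, 311.3° corresponds to 25.54 days.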